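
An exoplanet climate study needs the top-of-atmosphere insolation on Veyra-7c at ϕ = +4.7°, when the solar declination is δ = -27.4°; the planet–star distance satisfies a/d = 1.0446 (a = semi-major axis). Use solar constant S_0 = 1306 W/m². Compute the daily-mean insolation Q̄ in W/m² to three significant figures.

cos h₀ = −tan(+4.7°) tan(-27.400°) = 0.0426, h₀ = 1.5282 rad.
Bracket: h₀ sin ϕ sin δ + cos ϕ cos δ sin h₀ = 1.5282×0.08194×-0.46020 + 0.99664×0.88782×0.99909 = -0.057627 + 0.884032 = 0.826405.
Inverse-square distance factor (a/d)² = 1.0446² = 1.091189.
Q̄ = (S_0/π) × 1.091189 × [bracket] = (1306/π) × 1.091189 × 0.826405 = 374.9 W/m².

Q̄ ≈ 375 W/m²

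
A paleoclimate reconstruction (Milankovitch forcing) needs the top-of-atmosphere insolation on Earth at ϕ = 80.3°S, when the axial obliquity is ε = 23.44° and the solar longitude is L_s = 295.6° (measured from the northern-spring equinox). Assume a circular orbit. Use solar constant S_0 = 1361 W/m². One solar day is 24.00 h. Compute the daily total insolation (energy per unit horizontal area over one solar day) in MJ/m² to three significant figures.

41.6 MJ/m²

Solar declination: sin δ = sin ε · sin L_s = sin 23.44° × sin 295.6° = -0.35874, so δ = -21.023°.
cos h₀ = −tan(-80.3°) tan(-21.023°) = -2.2484 ≤ −1 ⇒ polar day, h₀ = π.
Bracket: h₀ sin ϕ sin δ + cos ϕ cos δ sin h₀ = 3.1416×-0.98570×-0.35874 + 0.16849×0.93344×0.00000 = 1.110901 + 0.000000 = 1.110901.
Q̄ = (S_0/π) × [bracket] = (1361/π) × 1.110901 = 481.26 W/m².
Daily total = Q̄ × 24.00 h × 3600 s/h = 481.26 × 24.00 × 3600 / 10⁶ = 41.58 MJ/m².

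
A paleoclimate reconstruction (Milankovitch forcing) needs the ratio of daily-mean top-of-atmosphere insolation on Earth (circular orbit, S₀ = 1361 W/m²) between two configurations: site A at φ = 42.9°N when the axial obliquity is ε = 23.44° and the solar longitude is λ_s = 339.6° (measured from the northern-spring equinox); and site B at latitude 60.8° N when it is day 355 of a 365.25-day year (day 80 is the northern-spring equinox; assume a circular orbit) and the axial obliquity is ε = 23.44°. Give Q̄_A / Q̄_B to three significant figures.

— Configuration A (φ=+42.9°):
Solar declination: sin δ = sin ε · sin λ_s = sin 23.44° × sin 339.6° = -0.13866, so δ = -7.970°.
cos H₀ = −tan(+42.9°) tan(-7.970°) = 0.1301, H₀ = 1.4403 rad.
Bracket: H₀ sin φ sin δ + cos φ cos δ sin H₀ = 1.4403×0.68072×-0.13866 + 0.73254×0.99034×0.99150 = -0.135948 + 0.719297 = 0.583349.
Q̄ = (S₀/π) × [bracket] = (1361/π) × 0.583349 = 252.72 W/m².
— Configuration B (φ=+60.8°):
Solar longitude: λ_s = 360° × (355 − 80)/365.25 = 271.047°.
sin δ = sin 23.44° × sin 271.047° = -0.39772, so δ = -23.436°.
cos H₀ = −tan(+60.8°) tan(-23.436°) = 0.7756, H₀ = 0.6831 rad.
Bracket: H₀ sin φ sin δ + cos φ cos δ sin H₀ = 0.6831×0.87292×-0.39772 + 0.48786×0.91751×0.63119 = -0.237157 + 0.282531 = 0.045374.
Q̄ = (S₀/π) × [bracket] = (1361/π) × 0.045374 = 19.657 W/m².
Ratio Q̄_A / Q̄_B = 252.72 / 19.657 = 12.86.

Q̄_A / Q̄_B ≈ 12.9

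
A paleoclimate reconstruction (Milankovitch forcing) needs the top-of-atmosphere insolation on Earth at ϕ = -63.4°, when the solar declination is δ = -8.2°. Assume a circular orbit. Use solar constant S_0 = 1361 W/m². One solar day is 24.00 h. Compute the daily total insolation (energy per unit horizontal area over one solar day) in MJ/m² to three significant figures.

cos h₀ = −tan(-63.4°) tan(-8.200°) = -0.2878, h₀ = 1.8627 rad.
Bracket: h₀ sin ϕ sin δ + cos ϕ cos δ sin h₀ = 1.8627×-0.89415×-0.14263 + 0.44776×0.98978×0.95770 = 0.237555 + 0.424437 = 0.661992.
Q̄ = (S_0/π) × [bracket] = (1361/π) × 0.661992 = 286.79 W/m².
Daily total = Q̄ × 24.00 h × 3600 s/h = 286.79 × 24.00 × 3600 / 10⁶ = 24.78 MJ/m².

24.8 MJ/m²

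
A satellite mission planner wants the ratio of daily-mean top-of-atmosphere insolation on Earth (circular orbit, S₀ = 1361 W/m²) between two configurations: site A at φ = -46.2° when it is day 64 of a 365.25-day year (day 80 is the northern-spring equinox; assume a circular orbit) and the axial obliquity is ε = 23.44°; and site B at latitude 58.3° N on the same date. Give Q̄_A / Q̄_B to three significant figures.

— Configuration A (φ=-46.2°):
Solar longitude: λ_s = 360° × (64 − 80)/365.25 = -15.770°, i.e. -15.770° + 360° = 344.230°.
sin δ = sin 23.44° × sin 344.230° = -0.10811, so δ = -6.206°.
cos H₀ = −tan(-46.2°) tan(-6.206°) = -0.1134, H₀ = 1.6844 rad.
Bracket: H₀ sin φ sin δ + cos φ cos δ sin H₀ = 1.6844×-0.72176×-0.10811 + 0.69214×0.99414×0.99355 = 0.131433 + 0.683646 = 0.815079.
Q̄ = (S₀/π) × [bracket] = (1361/π) × 0.815079 = 353.11 W/m².
— Configuration B (φ=+58.3°):
cos H₀ = −tan(+58.3°) tan(-6.206°) = 0.1761, H₀ = 1.3938 rad.
Bracket: H₀ sin φ sin δ + cos φ cos δ sin H₀ = 1.3938×0.85081×-0.10811 + 0.52547×0.99414×0.98438 = -0.128203 + 0.514231 = 0.386028.
Q̄ = (S₀/π) × [bracket] = (1361/π) × 0.386028 = 167.23 W/m².
Ratio Q̄_A / Q̄_B = 353.11 / 167.23 = 2.112.

Q̄_A / Q̄_B ≈ 2.11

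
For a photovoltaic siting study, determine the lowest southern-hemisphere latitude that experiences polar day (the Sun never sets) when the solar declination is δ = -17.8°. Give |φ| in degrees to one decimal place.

Polar day requires cos H₀ = −tan φ tan δ ≤ −1, i.e. tan φ tan δ ≥ 1.
The boundary is |tan φ| · |tan δ| = 1, so |φ| = 90° − |δ| = 90° − 17.8° = 72.2° in the southern hemisphere.

|φ| = 72.2°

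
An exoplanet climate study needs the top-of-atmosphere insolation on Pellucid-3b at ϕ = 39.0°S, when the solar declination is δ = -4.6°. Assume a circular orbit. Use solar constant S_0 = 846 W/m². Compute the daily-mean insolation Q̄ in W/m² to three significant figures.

Q̄ ≈ 230 W/m²

cos h₀ = −tan(-39.0°) tan(-4.600°) = -0.0652, h₀ = 1.6360 rad.
Bracket: h₀ sin ϕ sin δ + cos ϕ cos δ sin h₀ = 1.6360×-0.62932×-0.08020 + 0.77715×0.99678×0.99788 = 0.082571 + 0.773005 = 0.855576.
Q̄ = (S_0/π) × [bracket] = (846/π) × 0.855576 = 230.4 W/m².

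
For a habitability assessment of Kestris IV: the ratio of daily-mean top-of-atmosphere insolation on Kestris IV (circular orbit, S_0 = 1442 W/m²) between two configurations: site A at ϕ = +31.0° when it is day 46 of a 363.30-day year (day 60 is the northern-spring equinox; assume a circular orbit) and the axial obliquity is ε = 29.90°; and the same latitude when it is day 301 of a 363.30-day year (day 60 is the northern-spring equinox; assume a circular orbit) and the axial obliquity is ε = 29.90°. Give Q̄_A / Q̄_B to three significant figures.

Q̄_A / Q̄_B ≈ 1.64

— Configuration A (ϕ=+31.0°):
Solar longitude: L_s = 360° × (46 − 60)/363.30 = -13.873°, i.e. -13.873° + 360° = 346.127°.
sin δ = sin 29.90° × sin 346.127° = -0.11952, so δ = -6.864°.
cos h₀ = −tan(+31.0°) tan(-6.864°) = 0.0723, h₀ = 1.4984 rad.
Bracket: h₀ sin ϕ sin δ + cos ϕ cos δ sin h₀ = 1.4984×0.51504×-0.11952 + 0.85717×0.99283×0.99738 = -0.092238 + 0.848794 = 0.756556.
Q̄ = (S_0/π) × [bracket] = (1442/π) × 0.756556 = 347.26 W/m².
— Configuration B (ϕ=+31.0°):
Solar longitude: L_s = 360° × (301 − 60)/363.30 = 238.811°.
sin δ = sin 29.90° × sin 238.811° = -0.42644, so δ = -25.242°.
cos h₀ = −tan(+31.0°) tan(-25.242°) = 0.2833, h₀ = 1.2836 rad.
Bracket: h₀ sin ϕ sin δ + cos ϕ cos δ sin h₀ = 1.2836×0.51504×-0.42644 + 0.85717×0.90452×0.95904 = -0.281922 + 0.743570 = 0.461648.
Q̄ = (S_0/π) × [bracket] = (1442/π) × 0.461648 = 211.90 W/m².
Ratio Q̄_A / Q̄_B = 347.26 / 211.90 = 1.639.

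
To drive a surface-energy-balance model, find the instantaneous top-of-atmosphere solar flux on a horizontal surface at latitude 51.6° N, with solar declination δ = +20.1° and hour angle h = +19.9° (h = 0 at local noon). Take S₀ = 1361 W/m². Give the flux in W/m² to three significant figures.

cos θ_z = sin φ sin δ + cos φ cos δ cos h = 0.269324 + 0.548485 = 0.817809.
Flux = S₀ · cos θ_z = 1361 × 0.817809 = 1113 W/m².

1.11e+03 W/m²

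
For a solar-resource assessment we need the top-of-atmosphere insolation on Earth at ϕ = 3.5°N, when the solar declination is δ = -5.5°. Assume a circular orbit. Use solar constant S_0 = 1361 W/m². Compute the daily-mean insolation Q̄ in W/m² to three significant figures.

cos h₀ = −tan(+3.5°) tan(-5.500°) = 0.0059, h₀ = 1.5649 rad.
Bracket: h₀ sin ϕ sin δ + cos ϕ cos δ sin h₀ = 1.5649×0.06105×-0.09585 + 0.99813×0.99540×0.99998 = -0.009157 + 0.993519 = 0.984362.
Q̄ = (S_0/π) × [bracket] = (1361/π) × 0.984362 = 426.4 W/m².

Q̄ ≈ 426 W/m²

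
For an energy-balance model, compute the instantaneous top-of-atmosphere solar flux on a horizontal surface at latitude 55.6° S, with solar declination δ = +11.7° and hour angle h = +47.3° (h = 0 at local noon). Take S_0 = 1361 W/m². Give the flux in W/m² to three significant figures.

cos θ_z = sin ϕ sin δ + cos ϕ cos δ cos h = -0.167323 + 0.375177 = 0.207854.
Flux = S_0 · cos θ_z = 1361 × 0.207854 = 282.9 W/m².

283 W/m²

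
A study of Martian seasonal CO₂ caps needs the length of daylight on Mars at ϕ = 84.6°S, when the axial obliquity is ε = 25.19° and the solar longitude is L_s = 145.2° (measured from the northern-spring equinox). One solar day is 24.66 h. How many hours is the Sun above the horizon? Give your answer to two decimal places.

Solar declination: sin δ = sin ε · sin L_s = sin 25.19° × sin 145.2° = 0.24291, so δ = +14.058°.
cos h₀ = −tan ϕ · tan δ = 2.6490 ≥ 1, so the Sun never rises (polar night) and h₀ = 0.
Daylight = 2h₀/(2π) × 24.66 h = (0.0000/π) × 24.66 = 0.00 h.

0.00 h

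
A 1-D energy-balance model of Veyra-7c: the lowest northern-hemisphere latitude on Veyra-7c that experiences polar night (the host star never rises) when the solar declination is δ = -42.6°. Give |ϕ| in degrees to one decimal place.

|ϕ| = 47.4°

Polar night requires cos h₀ = −tan ϕ tan δ ≥ 1, i.e. tan ϕ tan δ ≤ −1.
The boundary is |tan ϕ| · |tan δ| = 1, so |ϕ| = 90° − |δ| = 90° − 42.6° = 47.4° in the northern hemisphere.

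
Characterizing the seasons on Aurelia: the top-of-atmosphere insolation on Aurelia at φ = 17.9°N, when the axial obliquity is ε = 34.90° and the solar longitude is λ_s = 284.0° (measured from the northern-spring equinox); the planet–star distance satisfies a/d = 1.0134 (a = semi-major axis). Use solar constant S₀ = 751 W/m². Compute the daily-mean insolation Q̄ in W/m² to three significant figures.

Q̄ ≈ 133 W/m²

Solar declination: sin δ = sin ε · sin λ_s = sin 34.90° × sin 284.0° = -0.55515, so δ = -33.721°.
cos H₀ = −tan(+17.9°) tan(-33.721°) = 0.2156, H₀ = 1.3535 rad.
Bracket: H₀ sin φ sin δ + cos φ cos δ sin H₀ = 1.3535×0.30736×-0.55515 + 0.95159×0.83175×0.97649 = -0.230949 + 0.772877 = 0.541928.
Inverse-square distance factor (a/d)² = 1.0134² = 1.026980.
Q̄ = (S₀/π) × 1.026980 × [bracket] = (751/π) × 1.026980 × 0.541928 = 133.0 W/m².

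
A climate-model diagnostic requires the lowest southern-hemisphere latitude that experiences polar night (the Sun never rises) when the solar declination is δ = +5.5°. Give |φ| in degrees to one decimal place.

|φ| = 84.5°

Polar night requires cos H₀ = −tan φ tan δ ≥ 1, i.e. tan φ tan δ ≤ −1.
The boundary is |tan φ| · |tan δ| = 1, so |φ| = 90° − |δ| = 90° − 5.5° = 84.5° in the southern hemisphere.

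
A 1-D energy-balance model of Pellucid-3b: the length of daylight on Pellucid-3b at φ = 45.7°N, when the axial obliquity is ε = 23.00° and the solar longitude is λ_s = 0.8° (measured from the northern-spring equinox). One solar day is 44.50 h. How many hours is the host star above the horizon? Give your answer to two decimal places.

Solar declination: sin δ = sin ε · sin λ_s = sin 23.00° × sin 0.8° = 0.00546, so δ = +0.313°.
cos H₀ = −tan φ · tan δ = −tan(+45.7°) × tan(+0.313°) = -0.0056, so H₀ = 1.5764 rad = 90.32°.
Daylight = 2H₀/(2π) × 44.50 h = (1.5764/π) × 44.50 = 22.33 h.

22.33 h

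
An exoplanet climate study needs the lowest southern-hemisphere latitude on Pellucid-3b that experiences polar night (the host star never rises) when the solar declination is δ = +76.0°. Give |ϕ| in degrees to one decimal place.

Polar night requires cos h₀ = −tan ϕ tan δ ≥ 1, i.e. tan ϕ tan δ ≤ −1.
The boundary is |tan ϕ| · |tan δ| = 1, so |ϕ| = 90° − |δ| = 90° − 76.0° = 14.0° in the southern hemisphere.

|ϕ| = 14.0°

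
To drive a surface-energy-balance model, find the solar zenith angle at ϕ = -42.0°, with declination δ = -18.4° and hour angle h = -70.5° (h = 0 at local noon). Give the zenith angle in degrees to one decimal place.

cos θ_z = sin ϕ sin δ + cos ϕ cos δ cos h = 0.211210 + 0.235385 = 0.446595.
θ_z = arccos(0.446595) = 63.5°.

θ_z = 63.5°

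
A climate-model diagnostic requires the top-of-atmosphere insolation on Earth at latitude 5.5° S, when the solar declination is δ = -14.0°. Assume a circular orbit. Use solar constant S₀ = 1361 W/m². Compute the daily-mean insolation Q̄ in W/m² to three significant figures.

Q̄ ≈ 434 W/m²

cos H₀ = −tan(-5.5°) tan(-14.000°) = -0.0240, H₀ = 1.5948 rad.
Bracket: H₀ sin φ sin δ + cos φ cos δ sin H₀ = 1.5948×-0.09585×-0.24192 + 0.99540×0.97030×0.99971 = 0.036980 + 0.965557 = 1.002537.
Q̄ = (S₀/π) × [bracket] = (1361/π) × 1.002537 = 434.3 W/m².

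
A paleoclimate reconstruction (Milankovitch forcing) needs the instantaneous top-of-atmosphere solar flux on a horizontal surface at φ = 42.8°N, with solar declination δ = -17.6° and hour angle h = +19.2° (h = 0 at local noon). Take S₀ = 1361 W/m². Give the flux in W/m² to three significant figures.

619 W/m²

cos θ_z = sin φ sin δ + cos φ cos δ cos h = -0.205443 + 0.660482 = 0.455039.
Flux = S₀ · cos θ_z = 1361 × 0.455039 = 619.3 W/m².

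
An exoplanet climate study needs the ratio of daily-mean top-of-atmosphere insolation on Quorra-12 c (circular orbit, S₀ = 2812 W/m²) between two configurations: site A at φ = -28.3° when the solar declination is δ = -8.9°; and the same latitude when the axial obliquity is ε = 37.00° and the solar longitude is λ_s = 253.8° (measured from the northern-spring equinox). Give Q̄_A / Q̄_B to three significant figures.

— Configuration A (φ=-28.3°):
cos H₀ = −tan(-28.3°) tan(-8.900°) = -0.0843, H₀ = 1.6552 rad.
Bracket: H₀ sin φ sin δ + cos φ cos δ sin H₀ = 1.6552×-0.47409×-0.15471 + 0.88048×0.98796×0.99644 = 0.121403 + 0.866782 = 0.988185.
Q̄ = (S₀/π) × [bracket] = (2812/π) × 0.988185 = 884.51 W/m².
— Configuration B (φ=-28.3°):
Solar declination: sin δ = sin ε · sin λ_s = sin 37.00° × sin 253.8° = -0.57792, so δ = -35.304°.
cos H₀ = −tan(-28.3°) tan(-35.304°) = -0.3813, H₀ = 1.9620 rad.
Bracket: H₀ sin φ sin δ + cos φ cos δ sin H₀ = 1.9620×-0.47409×-0.57792 + 0.88048×0.81609×0.92445 = 0.537561 + 0.664264 = 1.201825.
Q̄ = (S₀/π) × [bracket] = (2812/π) × 1.201825 = 1075.7 W/m².
Ratio Q̄_A / Q̄_B = 884.51 / 1075.7 = 0.8223.

Q̄_A / Q̄_B ≈ 0.822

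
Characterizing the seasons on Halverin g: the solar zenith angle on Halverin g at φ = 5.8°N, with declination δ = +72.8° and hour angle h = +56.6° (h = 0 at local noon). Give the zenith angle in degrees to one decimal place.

θ_z = 75.0°

cos θ_z = sin φ sin δ + cos φ cos δ cos h = 0.096537 + 0.161948 = 0.258485.
θ_z = arccos(0.258485) = 75.0°.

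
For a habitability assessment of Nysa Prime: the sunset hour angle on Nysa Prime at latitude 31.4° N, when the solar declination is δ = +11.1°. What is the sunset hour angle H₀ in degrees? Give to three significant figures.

H₀ = 96.9°

cos H₀ = −tan φ · tan δ = −tan(+31.4°) × tan(+11.100°) = -0.1198, so H₀ = 1.6908 rad = 96.88°.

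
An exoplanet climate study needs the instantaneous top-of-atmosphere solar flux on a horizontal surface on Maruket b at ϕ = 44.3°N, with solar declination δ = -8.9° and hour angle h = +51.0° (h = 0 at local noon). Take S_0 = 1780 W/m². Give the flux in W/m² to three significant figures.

cos θ_z = sin ϕ sin δ + cos ϕ cos δ cos h = -0.108052 + 0.444977 = 0.336925.
Flux = S_0 · cos θ_z = 1780 × 0.336925 = 599.7 W/m².

600 W/m²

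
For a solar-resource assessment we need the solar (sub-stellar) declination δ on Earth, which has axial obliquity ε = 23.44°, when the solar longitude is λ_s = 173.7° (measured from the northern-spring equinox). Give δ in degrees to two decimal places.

δ = +2.50°

sin δ = sin ε · sin λ_s = sin 23.44° × sin 173.7° = 0.043651.
δ = arcsin(0.043651) = +2.50°.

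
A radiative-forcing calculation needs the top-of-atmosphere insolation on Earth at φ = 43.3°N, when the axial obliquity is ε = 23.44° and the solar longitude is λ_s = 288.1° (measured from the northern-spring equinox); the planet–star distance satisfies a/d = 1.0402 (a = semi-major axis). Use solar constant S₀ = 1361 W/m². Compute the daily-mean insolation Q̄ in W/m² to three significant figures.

Q̄ ≈ 149 W/m²

Solar declination: sin δ = sin ε · sin λ_s = sin 23.44° × sin 288.1° = -0.37810, so δ = -22.216°.
cos H₀ = −tan(+43.3°) tan(-22.216°) = 0.3849, H₀ = 1.1757 rad.
Bracket: H₀ sin φ sin δ + cos φ cos δ sin H₀ = 1.1757×0.68582×-0.37810 + 0.72777×0.92576×0.92297 = -0.304869 + 0.621842 = 0.316973.
Inverse-square distance factor (a/d)² = 1.0402² = 1.082016.
Q̄ = (S₀/π) × 1.082016 × [bracket] = (1361/π) × 1.082016 × 0.316973 = 148.6 W/m².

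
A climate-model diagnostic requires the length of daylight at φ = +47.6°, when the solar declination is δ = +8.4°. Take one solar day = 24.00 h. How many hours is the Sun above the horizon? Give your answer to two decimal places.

13.24 h

cos H₀ = −tan φ · tan δ = −tan(+47.6°) × tan(+8.400°) = -0.1617, so H₀ = 1.7332 rad = 99.31°.
Daylight = 2H₀/(2π) × 24.00 h = (1.7332/π) × 24.00 = 13.24 h.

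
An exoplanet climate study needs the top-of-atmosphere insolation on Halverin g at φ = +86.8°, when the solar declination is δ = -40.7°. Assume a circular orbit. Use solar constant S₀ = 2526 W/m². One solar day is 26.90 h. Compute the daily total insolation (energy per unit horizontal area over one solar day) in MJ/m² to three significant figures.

cos H₀ = −tan(+86.8°) tan(-40.700°) = 15.3847 ≥ 1 ⇒ polar night, H₀ = 0 and Q̄ = 0.
Daily total = Q̄ × 26.90 h × 3600 s/h = 0.00 MJ/m².

0.00 MJ/m²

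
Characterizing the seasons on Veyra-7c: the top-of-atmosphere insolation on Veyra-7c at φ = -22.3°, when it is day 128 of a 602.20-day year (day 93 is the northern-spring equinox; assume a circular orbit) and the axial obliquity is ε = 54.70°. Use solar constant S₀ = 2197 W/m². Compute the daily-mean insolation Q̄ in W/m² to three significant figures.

Solar longitude: λ_s = 360° × (128 − 93)/602.20 = 20.923°.
sin δ = sin 54.70° × sin 20.923° = 0.29146, so δ = +16.945°.
cos H₀ = −tan(-22.3°) tan(+16.945°) = 0.1250, H₀ = 1.4455 rad.
Bracket: H₀ sin φ sin δ + cos φ cos δ sin H₀ = 1.4455×-0.37946×0.29146 + 0.92521×0.95658×0.99216 = -0.159869 + 0.878099 = 0.718230.
Q̄ = (S₀/π) × [bracket] = (2197/π) × 0.718230 = 502.3 W/m².

Q̄ ≈ 502 W/m²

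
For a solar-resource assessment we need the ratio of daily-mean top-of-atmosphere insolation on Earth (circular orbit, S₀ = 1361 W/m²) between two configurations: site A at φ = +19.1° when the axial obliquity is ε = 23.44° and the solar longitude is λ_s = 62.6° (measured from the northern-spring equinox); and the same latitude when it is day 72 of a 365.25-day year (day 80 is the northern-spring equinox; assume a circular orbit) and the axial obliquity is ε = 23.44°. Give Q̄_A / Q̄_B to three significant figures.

— Configuration A (φ=+19.1°):
Solar declination: sin δ = sin ε · sin λ_s = sin 23.44° × sin 62.6° = 0.35316, so δ = +20.681°.
cos H₀ = −tan(+19.1°) tan(+20.681°) = -0.1307, H₀ = 1.7019 rad.
Bracket: H₀ sin φ sin δ + cos φ cos δ sin H₀ = 1.7019×0.32722×0.35316 + 0.94495×0.93556×0.99142 = 0.196673 + 0.876472 = 1.073145.
Q̄ = (S₀/π) × [bracket] = (1361/π) × 1.073145 = 464.91 W/m².
— Configuration B (φ=+19.1°):
Solar longitude: λ_s = 360° × (72 − 80)/365.25 = -7.885°, i.e. -7.885° + 360° = 352.115°.
sin δ = sin 23.44° × sin 352.115° = -0.05457, so δ = -3.128°.
cos H₀ = −tan(+19.1°) tan(-3.128°) = 0.0189, H₀ = 1.5519 rad.
Bracket: H₀ sin φ sin δ + cos φ cos δ sin H₀ = 1.5519×0.32722×-0.05457 + 0.94495×0.99851×0.99982 = -0.027711 + 0.943372 = 0.915661.
Q̄ = (S₀/π) × [bracket] = (1361/π) × 0.915661 = 396.68 W/m².
Ratio Q̄_A / Q̄_B = 464.91 / 396.68 = 1.172.

Q̄_A / Q̄_B ≈ 1.17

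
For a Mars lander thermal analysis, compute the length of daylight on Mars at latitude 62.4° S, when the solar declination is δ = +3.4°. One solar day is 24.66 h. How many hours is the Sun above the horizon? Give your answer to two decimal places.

cos H₀ = −tan φ · tan δ = −tan(-62.4°) × tan(+3.400°) = 0.1136, so H₀ = 1.4569 rad = 83.47°.
Daylight = 2H₀/(2π) × 24.66 h = (1.4569/π) × 24.66 = 11.44 h.

11.44 h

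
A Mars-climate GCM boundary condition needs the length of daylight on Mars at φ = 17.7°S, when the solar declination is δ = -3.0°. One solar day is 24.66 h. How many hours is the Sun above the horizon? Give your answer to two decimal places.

cos H₀ = −tan φ · tan δ = −tan(-17.7°) × tan(-3.000°) = -0.0167, so H₀ = 1.5875 rad = 90.96°.
Daylight = 2H₀/(2π) × 24.66 h = (1.5875/π) × 24.66 = 12.46 h.

12.46 h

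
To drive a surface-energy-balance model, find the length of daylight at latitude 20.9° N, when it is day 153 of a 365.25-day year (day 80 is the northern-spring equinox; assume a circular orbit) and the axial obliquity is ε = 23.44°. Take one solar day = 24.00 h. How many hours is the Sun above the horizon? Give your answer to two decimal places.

Solar longitude: L_s = 360° × (153 − 80)/365.25 = 71.951°.
sin δ = sin 23.44° × sin 71.951° = 0.37821, so δ = +22.223°.
cos h₀ = −tan ϕ · tan δ = −tan(+20.9°) × tan(+22.223°) = -0.1560, so h₀ = 1.7275 rad = 98.98°.
Daylight = 2h₀/(2π) × 24.00 h = (1.7275/π) × 24.00 = 13.20 h.

13.20 h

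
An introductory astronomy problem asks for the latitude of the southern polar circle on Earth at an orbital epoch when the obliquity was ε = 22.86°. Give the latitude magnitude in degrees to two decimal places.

67.14°

The polar circle is the lowest latitude that experiences at least one full rotation of continuous darkness at the northern-summer solstice; it lies at |ϕ| = 90° − ε = 90° − 22.86° = 67.14°.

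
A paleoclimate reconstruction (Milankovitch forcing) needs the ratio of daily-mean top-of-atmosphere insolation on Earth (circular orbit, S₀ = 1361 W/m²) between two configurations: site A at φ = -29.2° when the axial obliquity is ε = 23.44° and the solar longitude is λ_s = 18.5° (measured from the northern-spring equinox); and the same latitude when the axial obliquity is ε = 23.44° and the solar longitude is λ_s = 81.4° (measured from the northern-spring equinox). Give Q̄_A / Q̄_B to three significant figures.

Q̄_A / Q̄_B ≈ 1.47

— Configuration A (φ=-29.2°):
Solar declination: sin δ = sin ε · sin λ_s = sin 23.44° × sin 18.5° = 0.12622, so δ = +7.251°.
cos H₀ = −tan(-29.2°) tan(+7.251°) = 0.0711, H₀ = 1.4996 rad.
Bracket: H₀ sin φ sin δ + cos φ cos δ sin H₀ = 1.4996×-0.48786×0.12622 + 0.87292×0.99200×0.99747 = -0.092342 + 0.863746 = 0.771404.
Q̄ = (S₀/π) × [bracket] = (1361/π) × 0.771404 = 334.19 W/m².
— Configuration B (φ=-29.2°):
Solar declination: sin δ = sin ε · sin λ_s = sin 23.44° × sin 81.4° = 0.39332, so δ = +23.161°.
cos H₀ = −tan(-29.2°) tan(+23.161°) = 0.2391, H₀ = 1.3294 rad.
Bracket: H₀ sin φ sin δ + cos φ cos δ sin H₀ = 1.3294×-0.48786×0.39332 + 0.87292×0.91940×0.97100 = -0.255092 + 0.779288 = 0.524196.
Q̄ = (S₀/π) × [bracket] = (1361/π) × 0.524196 = 227.09 W/m².
Ratio Q̄_A / Q̄_B = 334.19 / 227.09 = 1.472.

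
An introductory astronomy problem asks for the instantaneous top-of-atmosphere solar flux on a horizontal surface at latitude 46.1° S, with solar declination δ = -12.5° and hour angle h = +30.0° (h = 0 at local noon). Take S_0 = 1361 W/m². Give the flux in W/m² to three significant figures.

1.01e+03 W/m²

cos θ_z = sin ϕ sin δ + cos ϕ cos δ cos h = 0.155956 + 0.586269 = 0.742225.
Flux = S_0 · cos θ_z = 1361 × 0.742225 = 1010 W/m².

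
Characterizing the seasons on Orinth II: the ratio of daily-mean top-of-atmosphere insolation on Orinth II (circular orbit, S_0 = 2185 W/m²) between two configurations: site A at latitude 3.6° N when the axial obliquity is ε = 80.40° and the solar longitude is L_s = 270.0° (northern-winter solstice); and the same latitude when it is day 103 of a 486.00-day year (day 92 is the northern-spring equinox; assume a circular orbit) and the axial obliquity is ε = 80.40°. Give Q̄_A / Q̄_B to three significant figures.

Q̄_A / Q̄_B ≈ 0.0807

— Configuration A (ϕ=+3.6°):
Solar declination: sin δ = sin ε · sin L_s = sin 80.40° × sin 270.0° = -0.98600, so δ = -80.400°.
cos h₀ = −tan(+3.6°) tan(-80.400°) = 0.3720, h₀ = 1.1897 rad.
Bracket: h₀ sin ϕ sin δ + cos ϕ cos δ sin h₀ = 1.1897×0.06279×-0.98600 + 0.99803×0.16677×0.92824 = -0.073655 + 0.154498 = 0.080843.
Q̄ = (S_0/π) × [bracket] = (2185/π) × 0.080843 = 56.227 W/m².
— Configuration B (ϕ=+3.6°):
Solar longitude: L_s = 360° × (103 − 92)/486.00 = 8.148°.
sin δ = sin 80.40° × sin 8.148° = 0.13975, so δ = +8.033°.
cos h₀ = −tan(+3.6°) tan(+8.033°) = -0.0089, h₀ = 1.5797 rad.
Bracket: h₀ sin ϕ sin δ + cos ϕ cos δ sin h₀ = 1.5797×0.06279×0.13975 + 0.99803×0.99019×0.99996 = 0.013862 + 0.988200 = 1.002062.
Q̄ = (S_0/π) × [bracket] = (2185/π) × 1.002062 = 696.94 W/m².
Ratio Q̄_A / Q̄_B = 56.227 / 696.94 = 0.08068.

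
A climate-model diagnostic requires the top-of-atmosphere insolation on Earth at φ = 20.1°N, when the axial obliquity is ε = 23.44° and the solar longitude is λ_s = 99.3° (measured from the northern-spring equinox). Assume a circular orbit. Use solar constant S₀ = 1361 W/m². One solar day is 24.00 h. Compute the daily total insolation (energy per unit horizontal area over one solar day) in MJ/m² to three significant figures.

40.7 MJ/m²

Solar declination: sin δ = sin ε · sin λ_s = sin 23.44° × sin 99.3° = 0.39256, so δ = +23.114°.
cos H₀ = −tan(+20.1°) tan(+23.114°) = -0.1562, H₀ = 1.7276 rad.
Bracket: H₀ sin φ sin δ + cos φ cos δ sin H₀ = 1.7276×0.34366×0.39256 + 0.93909×0.91973×0.98773 = 0.233066 + 0.853112 = 1.086178.
Q̄ = (S₀/π) × [bracket] = (1361/π) × 1.086178 = 470.55 W/m².
Daily total = Q̄ × 24.00 h × 3600 s/h = 470.55 × 24.00 × 3600 / 10⁶ = 40.66 MJ/m².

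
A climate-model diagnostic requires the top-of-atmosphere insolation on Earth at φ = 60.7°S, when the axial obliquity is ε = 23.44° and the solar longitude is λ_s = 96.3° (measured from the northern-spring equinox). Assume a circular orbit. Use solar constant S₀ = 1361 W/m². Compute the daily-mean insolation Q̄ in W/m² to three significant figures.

Q̄ ≈ 20.9 W/m²

Solar declination: sin δ = sin ε · sin λ_s = sin 23.44° × sin 96.3° = 0.39539, so δ = +23.290°.
cos H₀ = −tan(-60.7°) tan(+23.290°) = 0.7671, H₀ = 0.6965 rad.
Bracket: H₀ sin φ sin δ + cos φ cos δ sin H₀ = 0.6965×-0.87207×0.39539 + 0.48938×0.91851×0.64156 = -0.240159 + 0.288381 = 0.048222.
Q̄ = (S₀/π) × [bracket] = (1361/π) × 0.048222 = 20.89 W/m².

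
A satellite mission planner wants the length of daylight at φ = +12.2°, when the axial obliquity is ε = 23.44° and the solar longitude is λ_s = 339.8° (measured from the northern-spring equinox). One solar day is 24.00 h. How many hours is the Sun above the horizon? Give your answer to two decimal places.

Solar declination: sin δ = sin ε · sin λ_s = sin 23.44° × sin 339.8° = -0.13736, so δ = -7.895°.
cos H₀ = −tan φ · tan δ = −tan(+12.2°) × tan(-7.895°) = 0.0300, so H₀ = 1.5408 rad = 88.28°.
Daylight = 2H₀/(2π) × 24.00 h = (1.5408/π) × 24.00 = 11.77 h.

11.77 h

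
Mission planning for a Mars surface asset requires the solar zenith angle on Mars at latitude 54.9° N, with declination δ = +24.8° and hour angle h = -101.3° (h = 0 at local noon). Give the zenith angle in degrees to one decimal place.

cos θ_z = sin ϕ sin δ + cos ϕ cos δ cos h = 0.343175 + -0.102279 = 0.240896.
θ_z = arccos(0.240896) = 76.1°.

θ_z = 76.1°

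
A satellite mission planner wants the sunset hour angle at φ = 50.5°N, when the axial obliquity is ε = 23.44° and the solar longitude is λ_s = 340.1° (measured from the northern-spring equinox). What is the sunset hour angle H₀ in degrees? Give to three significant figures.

Solar declination: sin δ = sin ε · sin λ_s = sin 23.44° × sin 340.1° = -0.13540, so δ = -7.782°.
cos H₀ = −tan φ · tan δ = −tan(+50.5°) × tan(-7.782°) = 0.1658, so H₀ = 1.4042 rad = 80.46°.

H₀ = 80.5°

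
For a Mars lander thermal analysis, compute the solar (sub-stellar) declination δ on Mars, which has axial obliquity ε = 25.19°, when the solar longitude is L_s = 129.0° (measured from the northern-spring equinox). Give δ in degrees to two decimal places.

δ = +19.32°

sin δ = sin ε · sin L_s = sin 25.19° × sin 129.0° = 0.330770.
δ = arcsin(0.330770) = +19.32°.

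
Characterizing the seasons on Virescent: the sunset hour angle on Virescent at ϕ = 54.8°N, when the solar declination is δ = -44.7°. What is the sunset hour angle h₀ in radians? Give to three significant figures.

cos h₀ = −tan ϕ · tan δ = 1.4028 ≥ 1, so the host star never rises (polar night) and h₀ = 0.

h₀ = 0.00 rad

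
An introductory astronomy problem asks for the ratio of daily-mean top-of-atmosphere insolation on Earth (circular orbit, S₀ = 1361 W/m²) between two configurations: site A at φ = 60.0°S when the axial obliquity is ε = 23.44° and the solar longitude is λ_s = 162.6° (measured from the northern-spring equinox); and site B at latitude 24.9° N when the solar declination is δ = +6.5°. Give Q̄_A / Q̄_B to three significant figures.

Q̄_A / Q̄_B ≈ 0.353

— Configuration A (φ=-60.0°):
Solar declination: sin δ = sin ε · sin λ_s = sin 23.44° × sin 162.6° = 0.11895, so δ = +6.832°.
cos H₀ = −tan(-60.0°) tan(+6.832°) = 0.2075, H₀ = 1.3618 rad.
Bracket: H₀ sin φ sin δ + cos φ cos δ sin H₀ = 1.3618×-0.86603×0.11895 + 0.50000×0.99290×0.97823 = -0.140285 + 0.485642 = 0.345357.
Q̄ = (S₀/π) × [bracket] = (1361/π) × 0.345357 = 149.62 W/m².
— Configuration B (φ=+24.9°):
cos H₀ = −tan(+24.9°) tan(+6.500°) = -0.0529, H₀ = 1.6237 rad.
Bracket: H₀ sin φ sin δ + cos φ cos δ sin H₀ = 1.6237×0.42104×0.11320 + 0.90704×0.99357×0.99860 = 0.077388 + 0.899946 = 0.977334.
Q̄ = (S₀/π) × [bracket] = (1361/π) × 0.977334 = 423.40 W/m².
Ratio Q̄_A / Q̄_B = 149.62 / 423.40 = 0.3534.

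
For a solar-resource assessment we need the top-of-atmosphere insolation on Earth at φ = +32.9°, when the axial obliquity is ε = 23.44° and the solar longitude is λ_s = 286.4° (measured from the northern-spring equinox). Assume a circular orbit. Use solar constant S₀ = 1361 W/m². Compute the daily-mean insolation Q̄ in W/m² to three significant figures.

Solar declination: sin δ = sin ε · sin λ_s = sin 23.44° × sin 286.4° = -0.38160, so δ = -22.433°.
cos H₀ = −tan(+32.9°) tan(-22.433°) = 0.2671, H₀ = 1.3004 rad.
Bracket: H₀ sin φ sin δ + cos φ cos δ sin H₀ = 1.3004×0.54317×-0.38160 + 0.83962×0.92433×0.96367 = -0.269539 + 0.747891 = 0.478352.
Q̄ = (S₀/π) × [bracket] = (1361/π) × 0.478352 = 207.2 W/m².

Q̄ ≈ 207 W/m²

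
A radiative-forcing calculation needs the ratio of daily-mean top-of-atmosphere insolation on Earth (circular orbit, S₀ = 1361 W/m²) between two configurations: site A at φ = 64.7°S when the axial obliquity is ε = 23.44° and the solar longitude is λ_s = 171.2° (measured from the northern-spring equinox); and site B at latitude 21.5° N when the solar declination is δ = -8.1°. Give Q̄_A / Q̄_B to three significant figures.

Q̄_A / Q̄_B ≈ 0.408

— Configuration A (φ=-64.7°):
Solar declination: sin δ = sin ε · sin λ_s = sin 23.44° × sin 171.2° = 0.06086, so δ = +3.489°.
cos H₀ = −tan(-64.7°) tan(+3.489°) = 0.1290, H₀ = 1.4415 rad.
Bracket: H₀ sin φ sin δ + cos φ cos δ sin H₀ = 1.4415×-0.90408×0.06086 + 0.42736×0.99815×0.99165 = -0.079315 + 0.423008 = 0.343693.
Q̄ = (S₀/π) × [bracket] = (1361/π) × 0.343693 = 148.89 W/m².
— Configuration B (φ=+21.5°):
cos H₀ = −tan(+21.5°) tan(-8.100°) = 0.0561, H₀ = 1.5147 rad.
Bracket: H₀ sin φ sin δ + cos φ cos δ sin H₀ = 1.5147×0.36650×-0.14090 + 0.93042×0.99002×0.99843 = -0.078219 + 0.919688 = 0.841469.
Q̄ = (S₀/π) × [bracket] = (1361/π) × 0.841469 = 364.54 W/m².
Ratio Q̄_A / Q̄_B = 148.89 / 364.54 = 0.4084.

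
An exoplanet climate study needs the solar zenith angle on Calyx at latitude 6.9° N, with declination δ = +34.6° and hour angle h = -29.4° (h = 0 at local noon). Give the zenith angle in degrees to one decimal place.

cos θ_z = sin ϕ sin δ + cos ϕ cos δ cos h = 0.068219 + 0.711934 = 0.780153.
θ_z = arccos(0.780153) = 38.7°.

θ_z = 38.7°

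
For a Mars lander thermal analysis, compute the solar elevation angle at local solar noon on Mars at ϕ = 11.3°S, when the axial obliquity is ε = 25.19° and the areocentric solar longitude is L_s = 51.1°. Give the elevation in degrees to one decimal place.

59.4°

sin δ = sin 25.19° × sin 51.1° = 0.33124, so δ = +19.344°.
At local noon the hour angle is zero, so the zenith angle equals |ϕ − δ| = |-11.3° − (+19.344°)| = 30.644°.
Elevation = 90° − 30.644° = 59.4°.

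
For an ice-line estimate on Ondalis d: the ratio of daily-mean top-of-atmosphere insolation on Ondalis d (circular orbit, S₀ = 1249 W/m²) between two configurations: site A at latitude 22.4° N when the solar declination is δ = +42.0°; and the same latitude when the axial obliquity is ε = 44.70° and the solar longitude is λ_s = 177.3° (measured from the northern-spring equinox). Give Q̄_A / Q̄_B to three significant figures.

— Configuration A (φ=+22.4°):
cos H₀ = −tan(+22.4°) tan(+42.000°) = -0.3711, H₀ = 1.9510 rad.
Bracket: H₀ sin φ sin δ + cos φ cos δ sin H₀ = 1.9510×0.38107×0.66913 + 0.92455×0.74314×0.92859 = 0.497476 + 0.638006 = 1.135482.
Q̄ = (S₀/π) × [bracket] = (1249/π) × 1.135482 = 451.43 W/m².
— Configuration B (φ=+22.4°):
Solar declination: sin δ = sin ε · sin λ_s = sin 44.70° × sin 177.3° = 0.03313, so δ = +1.899°.
cos H₀ = −tan(+22.4°) tan(+1.899°) = -0.0137, H₀ = 1.5845 rad.
Bracket: H₀ sin φ sin δ + cos φ cos δ sin H₀ = 1.5845×0.38107×0.03313 + 0.92455×0.99945×0.99991 = 0.020004 + 0.923958 = 0.943962.
Q̄ = (S₀/π) × [bracket] = (1249/π) × 0.943962 = 375.29 W/m².
Ratio Q̄_A / Q̄_B = 451.43 / 375.29 = 1.203.

Q̄_A / Q̄_B ≈ 1.20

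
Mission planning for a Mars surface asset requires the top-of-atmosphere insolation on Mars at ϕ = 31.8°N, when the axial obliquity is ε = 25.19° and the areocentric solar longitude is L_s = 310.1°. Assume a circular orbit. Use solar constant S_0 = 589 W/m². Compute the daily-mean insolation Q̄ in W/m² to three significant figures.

sin δ = sin 25.19° × sin 310.1° = -0.32557, so δ = -19.000°.
cos h₀ = −tan(+31.8°) tan(-19.000°) = 0.2135, h₀ = 1.3556 rad.
Bracket: h₀ sin ϕ sin δ + cos ϕ cos δ sin h₀ = 1.3556×0.52696×-0.32557 + 0.84989×0.94552×0.97694 = -0.232570 + 0.785057 = 0.552487.
Q̄ = (S_0/π) × [bracket] = (589/π) × 0.552487 = 103.6 W/m².

Q̄ ≈ 104 W/m²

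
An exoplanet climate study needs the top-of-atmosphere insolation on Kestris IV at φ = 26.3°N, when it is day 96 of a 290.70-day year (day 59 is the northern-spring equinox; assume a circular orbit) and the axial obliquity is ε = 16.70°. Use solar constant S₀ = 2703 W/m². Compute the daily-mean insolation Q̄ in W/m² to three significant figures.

Q̄ ≈ 882 W/m²

Solar longitude: λ_s = 360° × (96 − 59)/290.70 = 45.820°.
sin δ = sin 16.70° × sin 45.820° = 0.20608, so δ = +11.893°.
cos H₀ = −tan(+26.3°) tan(+11.893°) = -0.1041, H₀ = 1.6751 rad.
Bracket: H₀ sin φ sin δ + cos φ cos δ sin H₀ = 1.6751×0.44307×0.20608 + 0.89649×0.97853×0.99457 = 0.152950 + 0.872479 = 1.025429.
Q̄ = (S₀/π) × [bracket] = (2703/π) × 1.025429 = 882.3 W/m².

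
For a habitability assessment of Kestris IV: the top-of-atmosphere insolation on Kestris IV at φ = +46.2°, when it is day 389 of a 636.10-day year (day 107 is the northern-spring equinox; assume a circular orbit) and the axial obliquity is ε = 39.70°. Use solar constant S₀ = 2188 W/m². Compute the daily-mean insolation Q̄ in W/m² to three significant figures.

Q̄ ≈ 659 W/m²

Solar longitude: λ_s = 360° × (389 − 107)/636.10 = 159.598°.
sin δ = sin 39.70° × sin 159.598° = 0.22268, so δ = +12.867°.
cos H₀ = −tan(+46.2°) tan(+12.867°) = -0.2382, H₀ = 1.8113 rad.
Bracket: H₀ sin φ sin δ + cos φ cos δ sin H₀ = 1.8113×0.72176×0.22268 + 0.69214×0.97489×0.97122 = 0.291115 + 0.655341 = 0.946456.
Q̄ = (S₀/π) × [bracket] = (2188/π) × 0.946456 = 659.2 W/m².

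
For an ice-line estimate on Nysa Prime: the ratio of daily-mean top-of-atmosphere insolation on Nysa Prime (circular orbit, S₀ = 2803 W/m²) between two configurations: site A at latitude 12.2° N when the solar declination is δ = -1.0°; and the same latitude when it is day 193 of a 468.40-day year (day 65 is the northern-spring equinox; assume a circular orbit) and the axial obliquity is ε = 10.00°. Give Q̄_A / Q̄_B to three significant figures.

— Configuration A (φ=+12.2°):
cos H₀ = −tan(+12.2°) tan(-1.000°) = 0.0038, H₀ = 1.5670 rad.
Bracket: H₀ sin φ sin δ + cos φ cos δ sin H₀ = 1.5670×0.21132×-0.01745 + 0.97742×0.99985×0.99999 = -0.005778 + 0.977264 = 0.971486.
Q̄ = (S₀/π) × [bracket] = (2803/π) × 0.971486 = 866.78 W/m².
— Configuration B (φ=+12.2°):
Solar longitude: λ_s = 360° × (193 − 65)/468.40 = 98.377°.
sin δ = sin 10.00° × sin 98.377° = 0.17180, so δ = +9.892°.
cos H₀ = −tan(+12.2°) tan(+9.892°) = -0.0377, H₀ = 1.6085 rad.
Bracket: H₀ sin φ sin δ + cos φ cos δ sin H₀ = 1.6085×0.21132×0.17180 + 0.97742×0.98513×0.99929 = 0.058396 + 0.962202 = 1.020598.
Q̄ = (S₀/π) × [bracket] = (2803/π) × 1.020598 = 910.60 W/m².
Ratio Q̄_A / Q̄_B = 866.78 / 910.60 = 0.9519.

Q̄_A / Q̄_B ≈ 0.952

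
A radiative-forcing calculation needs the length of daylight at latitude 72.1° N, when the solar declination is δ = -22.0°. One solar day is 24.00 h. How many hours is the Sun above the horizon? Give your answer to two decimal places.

0.00 h

cos h₀ = −tan ϕ · tan δ = 1.2509 ≥ 1, so the Sun never rises (polar night) and h₀ = 0.
Daylight = 2h₀/(2π) × 24.00 h = (0.0000/π) × 24.00 = 0.00 h.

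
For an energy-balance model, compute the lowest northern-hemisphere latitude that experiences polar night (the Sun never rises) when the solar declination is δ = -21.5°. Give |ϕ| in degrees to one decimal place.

Polar night requires cos h₀ = −tan ϕ tan δ ≥ 1, i.e. tan ϕ tan δ ≤ −1.
The boundary is |tan ϕ| · |tan δ| = 1, so |ϕ| = 90° − |δ| = 90° − 21.5° = 68.5° in the northern hemisphere.

|ϕ| = 68.5°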